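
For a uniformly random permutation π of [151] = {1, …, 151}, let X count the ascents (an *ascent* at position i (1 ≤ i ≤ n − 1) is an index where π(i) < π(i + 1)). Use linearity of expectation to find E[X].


Write X = Σ X_I over i = 1, …, 150, with X_I the indicator of one ascent.
There are 150 indicators.
For each fixed i, the pair (π(i), π(i+1)) is a uniformly random ordered pair of distinct values from {1, …, 151}; by symmetry P[π(i) < π(i+1)] = 1/2.
By linearity: E[X] = 150 · (1/2) = (151 − 1) · (1/2) = 75 ≈ 75.0000.

E[X] = 75 = 75.0000.


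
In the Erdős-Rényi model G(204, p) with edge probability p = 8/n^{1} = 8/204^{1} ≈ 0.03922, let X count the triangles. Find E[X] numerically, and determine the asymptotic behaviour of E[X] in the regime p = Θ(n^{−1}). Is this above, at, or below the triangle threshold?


Number of potential triangles: C(204, 3) = 1394204.
Each occurs with probability p³ ≈ (0.03922)³ ≈ 6.030863e-05.
By linearity: E[X] = C(204, 3)·p³ ≈ 1394204 · 6.030863e-05 ≈ 84.0825.
Here α = 1, so p = 8/n is exactly at the triangle threshold p ~ 1/n. Asymptotically E[X] → c³/6 = 8³/6 = 256/3 ≈ 85.3333, a bounded constant. In this regime the triangle count is asymptotically Poisson(c³/6).

E[X] ≈ 84.0825; in regime p = Θ(1/n^{1}) E[X] stays bounded (at the triangle threshold p ~ 1/n).


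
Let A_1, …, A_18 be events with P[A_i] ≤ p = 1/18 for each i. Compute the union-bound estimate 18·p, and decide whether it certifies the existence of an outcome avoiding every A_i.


Union bound: P[∪_{i=1}^{18} A_i] ≤ Σ_i P[A_i] ≤ 18·p = 18·(1/18) = 1.
Numerically: 1 ≈ 1.0000.
Is 1 < 1? NO.
Since the bound 1 is ≥ 1, the union bound is uninformative here; it does NOT by itself certify existence.

18·p = 1 ≈ 1.0000; existence NOT certified by the union bound.


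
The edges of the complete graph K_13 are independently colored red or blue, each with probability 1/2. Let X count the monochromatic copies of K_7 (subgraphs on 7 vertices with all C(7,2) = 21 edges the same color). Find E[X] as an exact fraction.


Let X = Σ_S X_S over the C(13, 7) = 1716 subsets S of size 7, where X_S = 1 if the K_7 on S is monochromatic.
For a fixed S, the K_7 on S has C(7, 2) = 21 edges. P[all 21 edges red] = (1/2)^21, and likewise for blue, so P[monochromatic] = 2·(1/2)^21 = 2^{1 − 21} = 1/1048576.
By linearity: E[X] = C(13, 7) · 2^{1 − 21} = 1716 · 1/1048576 = 429/262144.
Numerically: E[X] ≈ 0.00164.

E[X] = C(13,7)·2^(1−C(7,2)) = 429/262144 ≈ 0.00164.


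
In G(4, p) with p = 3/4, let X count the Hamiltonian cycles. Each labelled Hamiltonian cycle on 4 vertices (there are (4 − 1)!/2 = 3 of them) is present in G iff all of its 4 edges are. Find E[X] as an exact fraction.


K_4 has (4 − 1)!/2 = 3 labelled Hamiltonian cycles.
For each such Hamiltonian cycle H, let X_H = 1 if all 4 edges of H are present in G. Then P[X_H = 1] = p^{4} = (3/4)^{4} = 81/256.
Summing the indicators: E[X] = Σ_H E[X_H] = 3 · p^{4} = 3 · 81/256 = 243/256.
Numerically: E[X] ≈ 0.949.

E[X] = 3 · (3/4)^{4} = 243/256 ≈ 0.949.


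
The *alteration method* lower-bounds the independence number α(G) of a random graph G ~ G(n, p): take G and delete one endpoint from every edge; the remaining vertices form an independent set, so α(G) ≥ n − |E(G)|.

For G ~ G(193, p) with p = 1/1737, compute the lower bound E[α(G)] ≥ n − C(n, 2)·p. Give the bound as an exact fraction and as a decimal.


E[|E(G)|] = C(193, 2)·p = 18528 · (1/1737) = 32/3.
E[α(G)] ≥ n − E[|E(G)|] = 193 − 32/3 = 547/3.
Numerically: ≈ 182.33333.
(This is only a lower bound; the true E[α(G)] may be larger.)

E[α(G)] ≥ 547/3 ≈ 182.33333.


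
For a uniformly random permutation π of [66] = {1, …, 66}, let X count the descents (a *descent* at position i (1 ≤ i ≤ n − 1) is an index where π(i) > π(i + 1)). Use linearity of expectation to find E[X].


Write X = Σ X_I over i = 1, …, 65, with X_I the indicator of one descent.
There are 65 indicators.
For each fixed i, the pair (π(i), π(i+1)) is a uniformly random ordered pair of distinct values from {1, …, 66}; by symmetry P[π(i) > π(i+1)] = 1/2.
By linearity: E[X] = 65 · (1/2) = (66 − 1) · (1/2) = 65/2 ≈ 32.500.

E[X] = 65/2 = 32.500.


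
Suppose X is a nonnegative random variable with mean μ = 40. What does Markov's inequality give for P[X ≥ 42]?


μ = E[X] = 40, a = 42.
Markov: P[X ≥ 42] ≤ μ/a = (40)/42 = 20/21.
Numerically: ≈ 0.9524.
(Since a = 42 > μ = 40.0000, the bound 20/21 is < 1 and informative.)

P[X ≥ 42] ≤ 20/21 ≈ 0.9524.


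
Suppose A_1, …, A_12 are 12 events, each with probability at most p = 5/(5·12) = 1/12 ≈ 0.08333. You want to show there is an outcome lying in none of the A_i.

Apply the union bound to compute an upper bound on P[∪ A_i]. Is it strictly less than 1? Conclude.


Union bound: P[∪_{i=1}^{12} A_i] ≤ Σ_i P[A_i] ≤ 12·p = 12·(1/12) = 1.
Numerically: 1 ≈ 1.00000.
Is 1 < 1? NO.
Since the bound 1 is ≥ 1, the union bound is uninformative here; it does NOT by itself certify existence.

12·p = 1 ≈ 1.00000; existence NOT certified by the union bound.


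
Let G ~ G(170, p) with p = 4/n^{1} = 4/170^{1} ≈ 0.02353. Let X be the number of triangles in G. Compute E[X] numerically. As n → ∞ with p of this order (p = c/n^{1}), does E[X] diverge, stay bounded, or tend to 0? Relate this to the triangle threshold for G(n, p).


Number of potential triangles: C(170, 3) = 804440.
Each occurs with probability p³ ≈ (0.02353)³ ≈ 1.302666e-05.
By linearity: E[X] = C(170, 3)·p³ ≈ 804440 · 1.302666e-05 ≈ 10.4792.
Here α = 1, so p = 4/n is exactly at the triangle threshold p ~ 1/n. Asymptotically E[X] → c³/6 = 4³/6 = 32/3 ≈ 10.6667, a bounded constant. In this regime the triangle count is asymptotically Poisson(c³/6).

E[X] ≈ 10.4792; in regime p = Θ(1/n^{1}) E[X] stays bounded (at the triangle threshold p ~ 1/n).


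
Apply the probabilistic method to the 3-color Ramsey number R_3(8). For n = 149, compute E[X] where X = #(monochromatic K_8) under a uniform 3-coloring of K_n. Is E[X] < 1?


E[X] = C(149, 8) · 3^{1 − 28} = 4976826800946 · 3^{−27} = 4976826800946/7625597484987.
As a reduced fraction: E[X] = 1658942266982/2541865828329 ≈ 0.652647.
Is E[X] < 1? YES.
Since E[X] < 1, there exists a 3-coloring of K_{149} with no monochromatic K_8; hence R_3(8) > 149.

E[X] = 1658942266982/2541865828329 ≈ 0.652647; E[X] < 1, so R_3(8) > 149.


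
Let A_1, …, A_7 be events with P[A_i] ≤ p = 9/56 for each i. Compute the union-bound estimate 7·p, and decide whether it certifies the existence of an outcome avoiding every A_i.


Union bound: P[∪_{i=1}^{7} A_i] ≤ Σ_i P[A_i] ≤ 7·p = 7·(9/56) = 9/8.
Numerically: 9/8 ≈ 1.125000.
Is 9/8 < 1? NO.
Since the bound 9/8 is ≥ 1, the union bound is uninformative here; it does NOT by itself certify existence.

7·p = 9/8 ≈ 1.125000; existence NOT certified by the union bound.


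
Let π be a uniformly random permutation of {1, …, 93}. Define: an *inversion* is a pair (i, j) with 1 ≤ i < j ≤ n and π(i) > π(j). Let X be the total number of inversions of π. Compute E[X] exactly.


Write X = Σ X_I over the C(93, 2) = 4278 pairs i < j, with X_I the indicator of one inversion.
There are 4278 indicators.
For each fixed pair i < j, the values π(i) and π(j) are two distinct elements of {1, …, 93} in uniformly random order; by symmetry P[π(i) > π(j)] = 1/2.
By linearity: E[X] = 4278 · (1/2) = C(93, 2) · (1/2) = 4278/2 = 2139 ≈ 2139.000.

E[X] = 2139 = 2139.000.


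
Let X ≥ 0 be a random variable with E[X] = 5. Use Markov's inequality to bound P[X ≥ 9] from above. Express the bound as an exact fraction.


μ = E[X] = 5, a = 9.
Markov: P[X ≥ 9] ≤ μ/a = (5)/9 = 5/9.
Numerically: ≈ 0.555556.
(Since a = 9 > μ = 5.000000, the bound 5/9 is < 1 and informative.)

P[X ≥ 9] ≤ 5/9 ≈ 0.555556.


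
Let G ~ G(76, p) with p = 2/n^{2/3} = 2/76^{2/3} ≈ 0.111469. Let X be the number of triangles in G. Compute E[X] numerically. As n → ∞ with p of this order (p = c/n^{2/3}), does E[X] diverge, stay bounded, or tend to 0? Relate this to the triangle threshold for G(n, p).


Number of potential triangles: C(76, 3) = 70300.
Each occurs with probability p³ ≈ (0.111469)³ ≈ 1.38504155e-03.
By linearity: E[X] = C(76, 3)·p³ ≈ 70300 · 1.38504155e-03 ≈ 97.368421.
Since α = 2/3 < 1, p = c/n^{2/3} ≫ 1/n is above the triangle threshold p ~ 1/n. Asymptotically E[X] ~ (c³/6)·n^{3(1−α)} = (2³/6)·n^{1} → ∞; triangles are abundant w.h.p.

E[X] ≈ 97.368421; in regime p = Θ(1/n^{2/3}) E[X] diverges (above the triangle threshold p ~ 1/n).


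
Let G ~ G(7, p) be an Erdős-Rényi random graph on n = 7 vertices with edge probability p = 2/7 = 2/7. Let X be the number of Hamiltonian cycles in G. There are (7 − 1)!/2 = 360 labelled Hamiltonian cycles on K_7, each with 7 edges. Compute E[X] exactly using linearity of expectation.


K_7 has (7 − 1)!/2 = 360 labelled Hamiltonian cycles.
For each such Hamiltonian cycle H, let X_H = 1 if all 7 edges of H are present in G. Then P[X_H = 1] = p^{7} = (2/7)^{7} = 128/823543.
By linearity of expectation: E[X] = Σ_H E[X_H] = 360 · p^{7} = 360 · 128/823543 = 46080/823543.
Numerically: E[X] ≈ 0.0559534.

E[X] = 360 · (2/7)^{7} = 46080/823543 ≈ 0.0559534.


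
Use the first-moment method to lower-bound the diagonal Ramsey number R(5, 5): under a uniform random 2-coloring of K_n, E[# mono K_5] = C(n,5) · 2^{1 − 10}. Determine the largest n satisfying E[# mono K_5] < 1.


We need C(n, 5) · 2^{1 − 10} < 1, i.e. C(n, 5) < 2^{10 − 1} = 512.
Check values of n near the boundary:
  n = 6: C(6, 5) = 6; 6 < 512? YES
  n = 7: C(7, 5) = 21; 21 < 512? YES
  n = 8: C(8, 5) = 56; 56 < 512? YES
  n = 9: C(9, 5) = 126; 126 < 512? YES
  n = 10: C(10, 5) = 252; 252 < 512? YES
  n = 11: C(11, 5) = 462; 462 < 512? YES
  n = 12: C(12, 5) = 792; 792 < 512? NO
  n = 13: C(13, 5) = 1287; 1287 < 512? NO
The largest n with C(n, 5) < 512 is n = 11 (where E[X] = 231/256 ≈ 0.9023). Hence R(5, 5) > 11, i.e. R(5, 5) ≥ 12.

Largest n = 11; hence R(5, 5) > 11.


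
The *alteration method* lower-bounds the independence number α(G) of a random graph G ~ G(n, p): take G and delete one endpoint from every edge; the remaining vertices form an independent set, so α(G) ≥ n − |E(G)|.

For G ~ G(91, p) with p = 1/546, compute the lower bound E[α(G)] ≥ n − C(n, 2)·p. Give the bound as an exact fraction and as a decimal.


E[|E(G)|] = C(91, 2)·p = 4095 · (1/546) = 15/2.
E[α(G)] ≥ n − E[|E(G)|] = 91 − 15/2 = 167/2.
Numerically: ≈ 83.500000.
(This is only a lower bound; the true E[α(G)] may be larger.)

E[α(G)] ≥ 167/2 ≈ 83.500000.


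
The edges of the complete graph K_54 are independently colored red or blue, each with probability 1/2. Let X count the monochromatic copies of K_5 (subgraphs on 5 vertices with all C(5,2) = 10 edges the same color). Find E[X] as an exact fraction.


Let X = Σ_S X_S over the C(54, 5) = 3162510 subsets S of size 5, where X_S = 1 if the K_5 on S is monochromatic.
For a fixed S, the K_5 on S has C(5, 2) = 10 edges. P[all 10 edges red] = (1/2)^10, and likewise for blue, so P[monochromatic] = 2·(1/2)^10 = 2^{1 − 10} = 1/512.
By linearity: E[X] = C(54, 5) · 2^{1 − 10} = 3162510 · 1/512 = 1581255/256.
Numerically: E[X] ≈ 6176.7773.

E[X] = C(54,5)·2^(1−C(5,2)) = 1581255/256 ≈ 6176.7773.


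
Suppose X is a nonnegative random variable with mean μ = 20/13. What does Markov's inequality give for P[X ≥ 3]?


μ = E[X] = 20/13, a = 3.
Markov: P[X ≥ 3] ≤ μ/a = (20/13)/3 = 20/39.
Numerically: ≈ 0.5128.
(Since a = 3 > μ = 1.5385, the bound 20/39 is < 1 and informative.)

P[X ≥ 3] ≤ 20/39 ≈ 0.5128.


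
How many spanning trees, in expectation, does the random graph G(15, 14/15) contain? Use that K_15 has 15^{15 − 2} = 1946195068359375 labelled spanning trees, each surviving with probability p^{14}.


K_15 has 15^{15 − 2} = 1946195068359375 labelled spanning trees.
For each such spanning tree H, let X_H = 1 if all 14 edges of H are present in G. Then P[X_H = 1] = p^{14} = (14/15)^{14} = 11112006825558016/29192926025390625.
By linearity: E[X] = Σ_H E[X_H] = 1946195068359375 · p^{14} = 1946195068359375 · 11112006825558016/29192926025390625 = 11112006825558016/15.
Numerically: E[X] ≈ 7.408e+14.

E[X] = 1946195068359375 · (14/15)^{14} = 11112006825558016/15 ≈ 7.408e+14.


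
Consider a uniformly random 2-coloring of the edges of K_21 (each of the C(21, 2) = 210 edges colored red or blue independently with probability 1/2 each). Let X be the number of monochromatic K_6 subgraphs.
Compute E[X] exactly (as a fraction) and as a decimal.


Let X = Σ_S X_S over the C(21, 6) = 54264 subsets S of size 6, where X_S = 1 if the K_6 on S is monochromatic.
For a fixed S, the K_6 on S has C(6, 2) = 15 edges. P[all 15 edges red] = (1/2)^15, and likewise for blue, so P[monochromatic] = 2·(1/2)^15 = 2^{1 − 15} = 1/16384.
By linearity of expectation: E[X] = C(21, 6) · 2^{1 − 15} = 54264 · 1/16384 = 6783/2048.
Numerically: E[X] ≈ 3.312012.

E[X] = C(21,6)·2^(1−C(6,2)) = 6783/2048 ≈ 3.312012.


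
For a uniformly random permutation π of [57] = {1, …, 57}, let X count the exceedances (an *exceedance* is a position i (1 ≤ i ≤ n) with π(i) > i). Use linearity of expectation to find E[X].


Write X = Σ_{i=1}^{57} X_i, where X_i = 1_{π(i) > i}.
For each fixed i, π(i) is uniform over {1, …, 57} (marginal of a uniform permutation), so P[π(i) > i] = (n − i)/n. Summing: Σ_{i=1}^{57} (n − i)/n = (0 + 1 + … + 56)/57 = 57(57 − 1)/(2·57) = (57 − 1)/2.
Hence E[X] = Σ_{i=1}^{57} (57 − i)/57 = 28 ≈ 28.0000.

E[X] = 28 = 28.0000.


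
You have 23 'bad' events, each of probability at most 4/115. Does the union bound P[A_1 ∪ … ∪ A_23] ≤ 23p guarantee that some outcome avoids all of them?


Union bound: P[∪_{i=1}^{23} A_i] ≤ Σ_i P[A_i] ≤ 23·p = 23·(4/115) = 4/5.
Numerically: 4/5 ≈ 0.8000.
Is 4/5 < 1? YES.
Since P[∪ A_i] ≤ 4/5 < 1, the complement has P[∩ A_i^c] ≥ 1 − 4/5 = 1/5 > 0, so some outcome avoids every A_i.

23·p = 4/5 ≈ 0.8000; existence CERTIFIED by the union bound.


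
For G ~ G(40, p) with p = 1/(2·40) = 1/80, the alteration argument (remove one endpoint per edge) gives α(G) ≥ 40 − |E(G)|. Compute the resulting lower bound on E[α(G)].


E[|E(G)|] = C(40, 2)·p = 780 · (1/80) = 39/4.
E[α(G)] ≥ n − E[|E(G)|] = 40 − 39/4 = 121/4.
Numerically: ≈ 30.2500.
(This is only a lower bound; the true E[α(G)] may be larger.)

E[α(G)] ≥ 121/4 ≈ 30.2500.


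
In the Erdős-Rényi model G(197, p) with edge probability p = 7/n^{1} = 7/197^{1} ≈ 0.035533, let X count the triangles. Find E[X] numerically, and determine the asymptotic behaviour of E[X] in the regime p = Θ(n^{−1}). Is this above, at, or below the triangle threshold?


Number of potential triangles: C(197, 3) = 1254890.
Each occurs with probability p³ ≈ (0.035533)³ ≈ 4.48637365e-05.
By linearity: E[X] = C(197, 3)·p³ ≈ 1254890 · 4.48637365e-05 ≈ 56.299054.
Here α = 1, so p = 7/n is exactly at the triangle threshold p ~ 1/n. Asymptotically E[X] → c³/6 = 7³/6 = 343/6 ≈ 57.166667, a bounded constant. In this regime the triangle count is asymptotically Poisson(c³/6).

E[X] ≈ 56.299054; in regime p = Θ(1/n^{1}) E[X] stays bounded (at the triangle threshold p ~ 1/n).


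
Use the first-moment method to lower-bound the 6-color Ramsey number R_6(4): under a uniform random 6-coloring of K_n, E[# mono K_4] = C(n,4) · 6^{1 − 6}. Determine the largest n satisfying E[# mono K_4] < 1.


We need C(n, 4) · 6^{1 − 6} < 1, i.e. C(n, 4) < 6^{6 − 1} = 7776.
Check values of n near the boundary:
  n = 16: C(16, 4) = 1820; 1820 < 7776? YES
  n = 17: C(17, 4) = 2380; 2380 < 7776? YES
  n = 18: C(18, 4) = 3060; 3060 < 7776? YES
  n = 19: C(19, 4) = 3876; 3876 < 7776? YES
  n = 20: C(20, 4) = 4845; 4845 < 7776? YES
  n = 21: C(21, 4) = 5985; 5985 < 7776? YES
  n = 22: C(22, 4) = 7315; 7315 < 7776? YES
  n = 23: C(23, 4) = 8855; 8855 < 7776? NO
  n = 24: C(24, 4) = 10626; 10626 < 7776? NO
The largest n with C(n, 4) < 7776 is n = 22 (where E[X] = 7315/7776 ≈ 0.940715). Hence R_6(4) > 22, i.e. R_6(4) ≥ 23.

Largest n = 22; hence R_6(4) > 22.


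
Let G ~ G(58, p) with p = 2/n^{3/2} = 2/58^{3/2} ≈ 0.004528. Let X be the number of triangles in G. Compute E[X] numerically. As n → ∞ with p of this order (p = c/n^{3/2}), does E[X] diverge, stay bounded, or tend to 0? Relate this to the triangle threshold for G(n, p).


Number of potential triangles: C(58, 3) = 30856.
Each occurs with probability p³ ≈ (0.004528)³ ≈ 9.282480e-08.
By linearity: E[X] = C(58, 3)·p³ ≈ 30856 · 9.282480e-08 ≈ 0.0029.
Since α = 3/2 > 1, p = c/n^{3/2} = o(1/n) is below the triangle threshold p ~ 1/n. Asymptotically E[X] ~ (c³/6)·n^{3(1−α)} = (2³/6)·n^{-1.5} → 0, so by Markov's inequality G has no triangles w.h.p.

E[X] ≈ 0.0029; in regime p = Θ(1/n^{3/2}) E[X] tends to 0 (below the triangle threshold p ~ 1/n).


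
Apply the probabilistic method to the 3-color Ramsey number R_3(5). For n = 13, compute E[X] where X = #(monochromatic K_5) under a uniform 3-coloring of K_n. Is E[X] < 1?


E[X] = C(13, 5) · 3^{1 − 10} = 1287 · 3^{−9} = 1287/19683.
As a reduced fraction: E[X] = 143/2187 ≈ 0.065386.
Is E[X] < 1? YES.
Since E[X] < 1, there exists a 3-coloring of K_{13} with no monochromatic K_5; hence R_3(5) > 13.

E[X] = 143/2187 ≈ 0.065386; E[X] < 1, so R_3(5) > 13.


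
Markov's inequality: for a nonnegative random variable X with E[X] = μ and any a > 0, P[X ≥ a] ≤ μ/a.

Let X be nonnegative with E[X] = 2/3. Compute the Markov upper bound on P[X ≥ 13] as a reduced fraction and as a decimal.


μ = E[X] = 2/3, a = 13.
Markov: P[X ≥ 13] ≤ μ/a = (2/3)/13 = 2/39.
Numerically: ≈ 0.05128.
(Since a = 13 > μ = 0.66667, the bound 2/39 is < 1 and informative.)

P[X ≥ 13] ≤ 2/39 ≈ 0.05128.


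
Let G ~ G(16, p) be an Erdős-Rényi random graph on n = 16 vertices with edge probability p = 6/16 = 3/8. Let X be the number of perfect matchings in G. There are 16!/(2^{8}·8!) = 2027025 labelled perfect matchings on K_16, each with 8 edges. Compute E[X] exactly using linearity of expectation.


K_16 has 16!/(2^{8}·8!) = 2027025 labelled perfect matchings.
For each such perfect matching H, let X_H = 1 if all 8 edges of H are present in G. Then P[X_H = 1] = p^{8} = (3/8)^{8} = 6561/16777216.
Summing the indicators: E[X] = Σ_H E[X_H] = 2027025 · p^{8} = 2027025 · 6561/16777216 = 13299311025/16777216.
Numerically: E[X] ≈ 793.

E[X] = 2027025 · (3/8)^{8} = 13299311025/16777216 ≈ 793.


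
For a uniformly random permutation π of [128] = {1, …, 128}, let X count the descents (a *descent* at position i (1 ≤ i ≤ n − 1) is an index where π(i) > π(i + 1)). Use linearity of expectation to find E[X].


Write X = Σ X_I over i = 1, …, 127, with X_I the indicator of one descent.
There are 127 indicators.
For each fixed i, the pair (π(i), π(i+1)) is a uniformly random ordered pair of distinct values from {1, …, 128}; by symmetry P[π(i) > π(i+1)] = 1/2.
By linearity: E[X] = 127 · (1/2) = (128 − 1) · (1/2) = 127/2 ≈ 63.500.

E[X] = 127/2 = 63.500.


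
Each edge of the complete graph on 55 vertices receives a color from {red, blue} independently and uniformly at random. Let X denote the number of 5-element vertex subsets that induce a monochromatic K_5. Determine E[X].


Let X = Σ_S X_S over the C(55, 5) = 3478761 subsets S of size 5, where X_S = 1 if the K_5 on S is monochromatic.
For a fixed S, the K_5 on S has C(5, 2) = 10 edges. P[all 10 edges red] = (1/2)^10, and likewise for blue, so P[monochromatic] = 2·(1/2)^10 = 2^{1 − 10} = 1/512.
Summing: E[X] = C(55, 5) · 2^{1 − 10} = 3478761 · 1/512 = 3478761/512.
Numerically: E[X] ≈ 6794.455078.

E[X] = C(55,5)·2^(1−C(5,2)) = 3478761/512 ≈ 6794.455078.


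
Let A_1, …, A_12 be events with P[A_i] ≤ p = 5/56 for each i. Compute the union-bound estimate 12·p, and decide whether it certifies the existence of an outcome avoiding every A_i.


Union bound: P[∪_{i=1}^{12} A_i] ≤ Σ_i P[A_i] ≤ 12·p = 12·(5/56) = 15/14.
Numerically: 15/14 ≈ 1.0714.
Is 15/14 < 1? NO.
Since the bound 15/14 is ≥ 1, the union bound is uninformative here; it does NOT by itself certify existence.

12·p = 15/14 ≈ 1.0714; existence NOT certified by the union bound.


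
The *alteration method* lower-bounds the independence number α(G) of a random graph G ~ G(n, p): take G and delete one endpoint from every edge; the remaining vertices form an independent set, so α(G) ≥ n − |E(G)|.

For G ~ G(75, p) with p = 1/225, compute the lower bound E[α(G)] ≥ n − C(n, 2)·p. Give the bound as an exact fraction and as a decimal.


E[|E(G)|] = C(75, 2)·p = 2775 · (1/225) = 37/3.
E[α(G)] ≥ n − E[|E(G)|] = 75 − 37/3 = 188/3.
Numerically: ≈ 62.666667.
(This is only a lower bound; the true E[α(G)] may be larger.)

E[α(G)] ≥ 188/3 ≈ 62.666667.


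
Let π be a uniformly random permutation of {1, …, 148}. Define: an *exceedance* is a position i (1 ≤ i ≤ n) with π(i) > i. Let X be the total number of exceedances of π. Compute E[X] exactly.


Write X = Σ_{i=1}^{148} X_i, where X_i = 1_{π(i) > i}.
For each fixed i, π(i) is uniform over {1, …, 148} (marginal of a uniform permutation), so P[π(i) > i] = (n − i)/n. Summing: Σ_{i=1}^{148} (n − i)/n = (0 + 1 + … + 147)/148 = 148(148 − 1)/(2·148) = (148 − 1)/2.
Hence E[X] = Σ_{i=1}^{148} (148 − i)/148 = 147/2 ≈ 73.500.

E[X] = 147/2 = 73.500.


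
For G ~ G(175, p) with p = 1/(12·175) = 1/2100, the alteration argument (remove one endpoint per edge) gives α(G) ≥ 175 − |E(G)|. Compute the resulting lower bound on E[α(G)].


E[|E(G)|] = C(175, 2)·p = 15225 · (1/2100) = 29/4.
E[α(G)] ≥ n − E[|E(G)|] = 175 − 29/4 = 671/4.
Numerically: ≈ 167.75000.
(This is only a lower bound; the true E[α(G)] may be larger.)

E[α(G)] ≥ 671/4 ≈ 167.75000.


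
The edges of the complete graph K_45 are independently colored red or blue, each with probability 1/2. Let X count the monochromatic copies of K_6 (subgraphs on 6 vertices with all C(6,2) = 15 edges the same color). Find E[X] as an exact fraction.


Let X = Σ_S X_S over the C(45, 6) = 8145060 subsets S of size 6, where X_S = 1 if the K_6 on S is monochromatic.
For a fixed S, the K_6 on S has C(6, 2) = 15 edges. P[all 15 edges red] = (1/2)^15, and likewise for blue, so P[monochromatic] = 2·(1/2)^15 = 2^{1 − 15} = 1/16384.
By linearity: E[X] = C(45, 6) · 2^{1 − 15} = 8145060 · 1/16384 = 2036265/4096.
Numerically: E[X] ≈ 497.135.

E[X] = C(45,6)·2^(1−C(6,2)) = 2036265/4096 ≈ 497.135.


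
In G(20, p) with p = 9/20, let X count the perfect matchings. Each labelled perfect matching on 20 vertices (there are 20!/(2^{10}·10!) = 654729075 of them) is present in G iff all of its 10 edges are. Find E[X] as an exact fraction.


K_20 has 20!/(2^{10}·10!) = 654729075 labelled perfect matchings.
For each such perfect matching H, let X_H = 1 if all 10 edges of H are present in G. Then P[X_H = 1] = p^{10} = (9/20)^{10} = 3486784401/10240000000000.
By linearity: E[X] = Σ_H E[X_H] = 654729075 · p^{10} = 654729075 · 3486784401/10240000000000 = 91315965023646363/409600000000.
Numerically: E[X] ≈ 2.229e+05.

E[X] = 654729075 · (9/20)^{10} = 91315965023646363/409600000000 ≈ 2.229e+05.


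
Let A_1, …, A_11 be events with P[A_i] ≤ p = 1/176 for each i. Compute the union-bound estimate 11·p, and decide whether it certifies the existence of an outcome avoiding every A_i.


Union bound: P[∪_{i=1}^{11} A_i] ≤ Σ_i P[A_i] ≤ 11·p = 11·(1/176) = 1/16.
Numerically: 1/16 ≈ 0.06250.
Is 1/16 < 1? YES.
Since P[∪ A_i] ≤ 1/16 < 1, the complement has P[∩ A_i^c] ≥ 1 − 1/16 = 15/16 > 0, so some outcome avoids every A_i.

11·p = 1/16 ≈ 0.06250; existence CERTIFIED by the union bound.


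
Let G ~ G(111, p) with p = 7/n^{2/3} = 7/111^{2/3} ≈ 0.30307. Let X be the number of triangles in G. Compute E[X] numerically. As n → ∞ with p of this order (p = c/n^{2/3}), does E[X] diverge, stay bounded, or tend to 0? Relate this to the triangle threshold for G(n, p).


Number of potential triangles: C(111, 3) = 221815.
Each occurs with probability p³ ≈ (0.30307)³ ≈ 2.7838649e-02.
By linearity: E[X] = C(111, 3)·p³ ≈ 221815 · 2.7838649e-02 ≈ 6175.03003.
Since α = 2/3 < 1, p = c/n^{2/3} ≫ 1/n is above the triangle threshold p ~ 1/n. Asymptotically E[X] ~ (c³/6)·n^{3(1−α)} = (7³/6)·n^{1} → ∞; triangles are abundant w.h.p.

E[X] ≈ 6175.03003; in regime p = Θ(1/n^{2/3}) E[X] diverges (above the triangle threshold p ~ 1/n).


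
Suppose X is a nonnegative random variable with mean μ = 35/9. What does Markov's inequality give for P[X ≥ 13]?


μ = E[X] = 35/9, a = 13.
Markov: P[X ≥ 13] ≤ μ/a = (35/9)/13 = 35/117.
Numerically: ≈ 0.2991.
(Since a = 13 > μ = 3.8889, the bound 35/117 is < 1 and informative.)

P[X ≥ 13] ≤ 35/117 ≈ 0.2991.


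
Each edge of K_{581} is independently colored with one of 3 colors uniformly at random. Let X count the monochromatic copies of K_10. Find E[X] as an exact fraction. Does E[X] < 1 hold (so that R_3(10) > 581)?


E[X] = C(581, 10) · 3^{1 − 45} = 1117316416086113363120 · 3^{−44} = 1117316416086113363120/984770902183611232881.
As a reduced fraction: E[X] = 1117316416086113363120/984770902183611232881 ≈ 1.13460.
Is E[X] < 1? NO.
Since E[X] ≥ 1, the first-moment bound is inconclusive at n = 581; it does NOT by itself certify R_3(10) > 581.

E[X] = 1117316416086113363120/984770902183611232881 ≈ 1.13460; E[X] ≥ 1; first-moment method inconclusive here.


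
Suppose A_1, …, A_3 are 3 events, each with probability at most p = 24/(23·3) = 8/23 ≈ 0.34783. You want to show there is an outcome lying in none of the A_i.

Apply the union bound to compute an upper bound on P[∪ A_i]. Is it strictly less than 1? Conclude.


Union bound: P[∪_{i=1}^{3} A_i] ≤ Σ_i P[A_i] ≤ 3·p = 3·(8/23) = 24/23.
Numerically: 24/23 ≈ 1.04348.
Is 24/23 < 1? NO.
Since the bound 24/23 is ≥ 1, the union bound is uninformative here; it does NOT by itself certify existence.

3·p = 24/23 ≈ 1.04348; existence NOT certified by the union bound.


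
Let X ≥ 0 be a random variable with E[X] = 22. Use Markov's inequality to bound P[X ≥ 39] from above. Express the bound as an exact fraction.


μ = E[X] = 22, a = 39.
Markov: P[X ≥ 39] ≤ μ/a = (22)/39 = 22/39.
Numerically: ≈ 0.5641.
(Since a = 39 > μ = 22.0000, the bound 22/39 is < 1 and informative.)

P[X ≥ 39] ≤ 22/39 ≈ 0.5641.


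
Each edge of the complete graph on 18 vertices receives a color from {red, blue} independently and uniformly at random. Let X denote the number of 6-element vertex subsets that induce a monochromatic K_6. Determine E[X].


Let X = Σ_S X_S over the C(18, 6) = 18564 subsets S of size 6, where X_S = 1 if the K_6 on S is monochromatic.
For a fixed S, the K_6 on S has C(6, 2) = 15 edges. P[all 15 edges red] = (1/2)^15, and likewise for blue, so P[monochromatic] = 2·(1/2)^15 = 2^{1 − 15} = 1/16384.
Summing: E[X] = C(18, 6) · 2^{1 − 15} = 18564 · 1/16384 = 4641/4096.
Numerically: E[X] ≈ 1.13306.

E[X] = C(18,6)·2^(1−C(6,2)) = 4641/4096 ≈ 1.13306.


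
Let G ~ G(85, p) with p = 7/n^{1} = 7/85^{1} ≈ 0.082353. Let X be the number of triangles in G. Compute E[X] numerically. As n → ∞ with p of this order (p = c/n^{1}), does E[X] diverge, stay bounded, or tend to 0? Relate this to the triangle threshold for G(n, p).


Number of potential triangles: C(85, 3) = 98770.
Each occurs with probability p³ ≈ (0.082353)³ ≈ 5.5851822e-04.
By linearity: E[X] = C(85, 3)·p³ ≈ 98770 · 5.5851822e-04 ≈ 55.16484.
Here α = 1, so p = 7/n is exactly at the triangle threshold p ~ 1/n. Asymptotically E[X] → c³/6 = 7³/6 = 343/6 ≈ 57.16667, a bounded constant. In this regime the triangle count is asymptotically Poisson(c³/6).

E[X] ≈ 55.16484; in regime p = Θ(1/n^{1}) E[X] stays bounded (at the triangle threshold p ~ 1/n).


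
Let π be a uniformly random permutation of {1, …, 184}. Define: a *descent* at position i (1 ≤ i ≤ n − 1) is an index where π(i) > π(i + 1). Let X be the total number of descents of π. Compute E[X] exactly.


Write X = Σ X_I over i = 1, …, 183, with X_I the indicator of one descent.
There are 183 indicators.
For each fixed i, the pair (π(i), π(i+1)) is a uniformly random ordered pair of distinct values from {1, …, 184}; by symmetry P[π(i) > π(i+1)] = 1/2.
By linearity: E[X] = 183 · (1/2) = (184 − 1) · (1/2) = 183/2 ≈ 91.50000.

E[X] = 183/2 = 91.50000.


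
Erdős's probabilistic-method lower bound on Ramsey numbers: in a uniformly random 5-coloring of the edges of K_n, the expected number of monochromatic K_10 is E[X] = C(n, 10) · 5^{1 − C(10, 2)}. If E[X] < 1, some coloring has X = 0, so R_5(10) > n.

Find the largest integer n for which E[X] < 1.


We need C(n, 10) · 5^{1 − 45} < 1, i.e. C(n, 10) < 5^{45 − 1} = 5684341886080801486968994140625.
Check values of n near the boundary:
  n = 5387: C(5387, 10) = 5624406917627224603154306376491; 5624406917627224603154306376491 < 5684341886080801486968994140625? YES
  n = 5388: C(5388, 10) = 5634865093375880654852250419586; 5634865093375880654852250419586 < 5684341886080801486968994140625? YES
  n = 5389: C(5389, 10) = 5645340767466558997768874792926; 5645340767466558997768874792926 < 5684341886080801486968994140625? YES
  n = 5390: C(5390, 10) = 5655833965919099070255434039753; 5655833965919099070255434039753 < 5684341886080801486968994140625? YES
  n = 5391: C(5391, 10) = 5666344714787188828795213697883; 5666344714787188828795213697883 < 5684341886080801486968994140625? YES
  n = 5392: C(5392, 10) = 5676873040158402483252283957448; 5676873040158402483252283957448 < 5684341886080801486968994140625? YES
  n = 5393: C(5393, 10) = 5687418968154238267170642278008; 5687418968154238267170642278008 < 5684341886080801486968994140625? NO
The largest n with C(n, 10) < 5684341886080801486968994140625 is n = 5392 (where E[X] = 5676873040158402483252283957448/5684341886080801486968994140625 ≈ 0.998686). Hence R_5(10) > 5392, i.e. R_5(10) ≥ 5393.

Largest n = 5392; hence R_5(10) > 5392.


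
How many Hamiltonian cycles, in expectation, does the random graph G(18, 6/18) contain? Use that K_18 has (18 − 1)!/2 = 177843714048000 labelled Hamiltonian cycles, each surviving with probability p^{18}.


K_18 has (18 − 1)!/2 = 177843714048000 labelled Hamiltonian cycles.
For each such Hamiltonian cycle H, let X_H = 1 if all 18 edges of H are present in G. Then P[X_H = 1] = p^{18} = (1/3)^{18} = 1/387420489.
By linearity: E[X] = Σ_H E[X_H] = 177843714048000 · p^{18} = 177843714048000 · 1/387420489 = 243955712000/531441.
Numerically: E[X] ≈ 4.59e+05.

E[X] = 177843714048000 · (1/3)^{18} = 243955712000/531441 ≈ 4.59e+05.


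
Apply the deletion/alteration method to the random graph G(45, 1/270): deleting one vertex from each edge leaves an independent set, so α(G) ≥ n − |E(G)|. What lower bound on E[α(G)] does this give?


E[|E(G)|] = C(45, 2)·p = 990 · (1/270) = 11/3.
E[α(G)] ≥ n − E[|E(G)|] = 45 − 11/3 = 124/3.
Numerically: ≈ 41.333.
(This is only a lower bound; the true E[α(G)] may be larger.)

E[α(G)] ≥ 124/3 ≈ 41.333.


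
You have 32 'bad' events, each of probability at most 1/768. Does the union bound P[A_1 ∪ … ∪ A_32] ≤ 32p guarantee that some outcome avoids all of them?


Union bound: P[∪_{i=1}^{32} A_i] ≤ Σ_i P[A_i] ≤ 32·p = 32·(1/768) = 1/24.
Numerically: 1/24 ≈ 0.042.
Is 1/24 < 1? YES.
Since P[∪ A_i] ≤ 1/24 < 1, the complement has P[∩ A_i^c] ≥ 1 − 1/24 = 23/24 > 0, so some outcome avoids every A_i.

32·p = 1/24 ≈ 0.042; existence CERTIFIED by the union bound.


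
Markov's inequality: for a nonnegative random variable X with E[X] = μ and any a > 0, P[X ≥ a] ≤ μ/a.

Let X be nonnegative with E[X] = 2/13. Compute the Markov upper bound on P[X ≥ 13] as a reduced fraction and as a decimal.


μ = E[X] = 2/13, a = 13.
Markov: P[X ≥ 13] ≤ μ/a = (2/13)/13 = 2/169.
Numerically: ≈ 0.01183.
(Since a = 13 > μ = 0.15385, the bound 2/169 is < 1 and informative.)

P[X ≥ 13] ≤ 2/169 ≈ 0.01183.


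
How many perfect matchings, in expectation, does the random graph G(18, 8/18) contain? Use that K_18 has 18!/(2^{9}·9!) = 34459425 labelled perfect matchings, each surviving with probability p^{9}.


K_18 has 18!/(2^{9}·9!) = 34459425 labelled perfect matchings.
For each such perfect matching H, let X_H = 1 if all 9 edges of H are present in G. Then P[X_H = 1] = p^{9} = (4/9)^{9} = 262144/387420489.
Summing the indicators: E[X] = Σ_H E[X_H] = 34459425 · p^{9} = 34459425 · 262144/387420489 = 111522611200/4782969.
Numerically: E[X] ≈ 23317.

E[X] = 34459425 · (4/9)^{9} = 111522611200/4782969 ≈ 23317.


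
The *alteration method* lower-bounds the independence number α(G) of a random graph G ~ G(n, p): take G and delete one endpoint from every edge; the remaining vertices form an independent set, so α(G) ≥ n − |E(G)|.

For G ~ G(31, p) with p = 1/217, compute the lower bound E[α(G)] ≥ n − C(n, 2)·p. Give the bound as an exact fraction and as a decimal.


E[|E(G)|] = C(31, 2)·p = 465 · (1/217) = 15/7.
E[α(G)] ≥ n − E[|E(G)|] = 31 − 15/7 = 202/7.
Numerically: ≈ 28.85714.
(This is only a lower bound; the true E[α(G)] may be larger.)

E[α(G)] ≥ 202/7 ≈ 28.85714.


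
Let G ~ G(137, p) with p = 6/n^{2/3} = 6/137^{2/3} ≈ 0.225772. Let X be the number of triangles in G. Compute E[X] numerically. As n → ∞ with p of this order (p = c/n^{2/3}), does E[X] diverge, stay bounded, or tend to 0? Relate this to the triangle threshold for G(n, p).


Number of potential triangles: C(137, 3) = 419220.
Each occurs with probability p³ ≈ (0.225772)³ ≈ 1.15083382e-02.
By linearity: E[X] = C(137, 3)·p³ ≈ 419220 · 1.15083382e-02 ≈ 4824.525547.
Since α = 2/3 < 1, p = c/n^{2/3} ≫ 1/n is above the triangle threshold p ~ 1/n. Asymptotically E[X] ~ (c³/6)·n^{3(1−α)} = (6³/6)·n^{1} → ∞; triangles are abundant w.h.p.

E[X] ≈ 4824.525547; in regime p = Θ(1/n^{2/3}) E[X] diverges (above the triangle threshold p ~ 1/n).


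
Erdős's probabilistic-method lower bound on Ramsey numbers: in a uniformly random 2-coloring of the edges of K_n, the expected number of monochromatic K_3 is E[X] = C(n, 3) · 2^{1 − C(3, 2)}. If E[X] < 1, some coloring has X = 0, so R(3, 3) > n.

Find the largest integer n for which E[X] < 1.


We need C(n, 3) · 2^{1 − 3} < 1, i.e. C(n, 3) < 2^{3 − 1} = 4.
Check values of n near the boundary:
  n = 3: C(3, 3) = 1; 1 < 4? YES
  n = 4: C(4, 3) = 4; 4 < 4? NO
  n = 5: C(5, 3) = 10; 10 < 4? NO
  n = 6: C(6, 3) = 20; 20 < 4? NO
The largest n with C(n, 3) < 4 is n = 3 (where E[X] = 1/4 ≈ 0.250). Hence R(3, 3) > 3, i.e. R(3, 3) ≥ 4.

Largest n = 3; hence R(3, 3) > 3.


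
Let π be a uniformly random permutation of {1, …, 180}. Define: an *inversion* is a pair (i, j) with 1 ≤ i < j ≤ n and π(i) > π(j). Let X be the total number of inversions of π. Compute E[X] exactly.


Write X = Σ X_I over the C(180, 2) = 16110 pairs i < j, with X_I the indicator of one inversion.
There are 16110 indicators.
For each fixed pair i < j, the values π(i) and π(j) are two distinct elements of {1, …, 180} in uniformly random order; by symmetry P[π(i) > π(j)] = 1/2.
By linearity: E[X] = 16110 · (1/2) = C(180, 2) · (1/2) = 16110/2 = 8055 ≈ 8055.0000.

E[X] = 8055 = 8055.0000.


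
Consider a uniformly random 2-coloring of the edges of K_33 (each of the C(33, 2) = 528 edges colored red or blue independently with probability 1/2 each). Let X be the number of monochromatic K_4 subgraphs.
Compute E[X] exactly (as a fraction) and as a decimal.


Let X = Σ_S X_S over the C(33, 4) = 40920 subsets S of size 4, where X_S = 1 if the K_4 on S is monochromatic.
For a fixed S, the K_4 on S has C(4, 2) = 6 edges. P[all 6 edges red] = (1/2)^6, and likewise for blue, so P[monochromatic] = 2·(1/2)^6 = 2^{1 − 6} = 1/32.
Summing: E[X] = C(33, 4) · 2^{1 − 6} = 40920 · 1/32 = 5115/4.
Numerically: E[X] ≈ 1278.750000.

E[X] = C(33,4)·2^(1−C(4,2)) = 5115/4 ≈ 1278.750000.


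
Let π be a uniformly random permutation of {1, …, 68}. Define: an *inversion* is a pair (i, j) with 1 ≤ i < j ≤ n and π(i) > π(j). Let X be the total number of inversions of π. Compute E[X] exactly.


Write X = Σ X_I over the C(68, 2) = 2278 pairs i < j, with X_I the indicator of one inversion.
There are 2278 indicators.
For each fixed pair i < j, the values π(i) and π(j) are two distinct elements of {1, …, 68} in uniformly random order; by symmetry P[π(i) > π(j)] = 1/2.
By linearity: E[X] = 2278 · (1/2) = C(68, 2) · (1/2) = 2278/2 = 1139 ≈ 1139.00000.

E[X] = 1139 = 1139.00000.


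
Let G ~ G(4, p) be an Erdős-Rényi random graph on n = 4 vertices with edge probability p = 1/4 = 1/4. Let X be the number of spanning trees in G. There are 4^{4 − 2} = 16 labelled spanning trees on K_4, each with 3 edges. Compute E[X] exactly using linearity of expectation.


K_4 has 4^{4 − 2} = 16 labelled spanning trees.
For each such spanning tree H, let X_H = 1 if all 3 edges of H are present in G. Then P[X_H = 1] = p^{3} = (1/4)^{3} = 1/64.
Summing the indicators: E[X] = Σ_H E[X_H] = 16 · p^{3} = 16 · 1/64 = 1/4.
Numerically: E[X] ≈ 0.25.

E[X] = 16 · (1/4)^{3} = 1/4 ≈ 0.25.


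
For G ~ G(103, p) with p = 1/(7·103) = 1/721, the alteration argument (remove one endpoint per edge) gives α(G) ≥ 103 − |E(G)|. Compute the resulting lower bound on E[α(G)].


E[|E(G)|] = C(103, 2)·p = 5253 · (1/721) = 51/7.
E[α(G)] ≥ n − E[|E(G)|] = 103 − 51/7 = 670/7.
Numerically: ≈ 95.714.
(This is only a lower bound; the true E[α(G)] may be larger.)

E[α(G)] ≥ 670/7 ≈ 95.714.


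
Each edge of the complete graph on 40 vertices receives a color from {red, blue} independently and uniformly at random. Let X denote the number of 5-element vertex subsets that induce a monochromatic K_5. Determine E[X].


Let X = Σ_S X_S over the C(40, 5) = 658008 subsets S of size 5, where X_S = 1 if the K_5 on S is monochromatic.
For a fixed S, the K_5 on S has C(5, 2) = 10 edges. P[all 10 edges red] = (1/2)^10, and likewise for blue, so P[monochromatic] = 2·(1/2)^10 = 2^{1 − 10} = 1/512.
By linearity: E[X] = C(40, 5) · 2^{1 − 10} = 658008 · 1/512 = 82251/64.
Numerically: E[X] ≈ 1285.1719.

E[X] = C(40,5)·2^(1−C(5,2)) = 82251/64 ≈ 1285.1719.


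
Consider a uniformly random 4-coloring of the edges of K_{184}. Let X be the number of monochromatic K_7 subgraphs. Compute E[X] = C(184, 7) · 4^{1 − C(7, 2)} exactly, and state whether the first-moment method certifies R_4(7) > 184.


E[X] = C(184, 7) · 4^{1 − 21} = 1262216571096 · 4^{−20} = 1262216571096/1099511627776.
As a reduced fraction: E[X] = 157777071387/137438953472 ≈ 1.1480.
Is E[X] < 1? NO.
Since E[X] ≥ 1, the first-moment bound is inconclusive at n = 184; it does NOT by itself certify R_4(7) > 184.

E[X] = 157777071387/137438953472 ≈ 1.1480; E[X] ≥ 1; first-moment method inconclusive here.


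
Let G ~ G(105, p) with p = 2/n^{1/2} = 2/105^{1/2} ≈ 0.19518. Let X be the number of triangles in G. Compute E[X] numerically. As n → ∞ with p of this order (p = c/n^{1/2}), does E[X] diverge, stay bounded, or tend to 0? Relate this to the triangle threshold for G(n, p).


Number of potential triangles: C(105, 3) = 187460.
Each occurs with probability p³ ≈ (0.19518)³ ≈ 7.4354291e-03.
By linearity: E[X] = C(105, 3)·p³ ≈ 187460 · 7.4354291e-03 ≈ 1393.84554.
Since α = 1/2 < 1, p = c/n^{1/2} ≫ 1/n is above the triangle threshold p ~ 1/n. Asymptotically E[X] ~ (c³/6)·n^{3(1−α)} = (2³/6)·n^{1.5} → ∞; triangles are abundant w.h.p.

E[X] ≈ 1393.84554; in regime p = Θ(1/n^{1/2}) E[X] diverges (above the triangle threshold p ~ 1/n).
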